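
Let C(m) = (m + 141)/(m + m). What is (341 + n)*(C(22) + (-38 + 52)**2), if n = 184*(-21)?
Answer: -30956601/44 ≈ -7.0356e+5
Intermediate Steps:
n = -3864
C(m) = (141 + m)/(2*m) (C(m) = (141 + m)/((2*m)) = (141 + m)*(1/(2*m)) = (141 + m)/(2*m))
(341 + n)*(C(22) + (-38 + 52)**2) = (341 - 3864)*((1/2)*(141 + 22)/22 + (-38 + 52)**2) = -3523*((1/2)*(1/22)*163 + 14**2) = -3523*(163/44 + 196) = -3523*8787/44 = -30956601/44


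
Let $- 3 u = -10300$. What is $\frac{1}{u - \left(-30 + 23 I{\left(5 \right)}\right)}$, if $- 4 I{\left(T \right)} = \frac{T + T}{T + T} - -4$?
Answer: $\frac{12}{41905} \approx 0.00028636$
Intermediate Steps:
$u = \frac{10300}{3}$ ($u = \left(- \frac{1}{3}\right) \left(-10300\right) = \frac{10300}{3} \approx 3433.3$)
$I{\left(T \right)} = - \frac{5}{4}$ ($I{\left(T \right)} = - \frac{\frac{T + T}{T + T} - -4}{4} = - \frac{\frac{2 T}{2 T} + 4}{4} = - \frac{2 T \frac{1}{2 T} + 4}{4} = - \frac{1 + 4}{4} = \left(- \frac{1}{4}\right) 5 = - \frac{5}{4}$)
$\frac{1}{u - \left(-30 + 23 I{\left(5 \right)}\right)} = \frac{1}{\frac{10300}{3} + \left(30 - - \frac{115}{4}\right)} = \frac{1}{\frac{10300}{3} + \left(30 + \frac{115}{4}\right)} = \frac{1}{\frac{10300}{3} + \frac{235}{4}} = \frac{1}{\frac{41905}{12}} = \frac{12}{41905}$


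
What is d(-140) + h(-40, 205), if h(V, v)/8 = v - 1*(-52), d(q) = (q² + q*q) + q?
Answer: 41116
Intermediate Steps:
d(q) = q + 2*q² (d(q) = (q² + q²) + q = 2*q² + q = q + 2*q²)
h(V, v) = 416 + 8*v (h(V, v) = 8*(v - 1*(-52)) = 8*(v + 52) = 8*(52 + v) = 416 + 8*v)
d(-140) + h(-40, 205) = -140*(1 + 2*(-140)) + (416 + 8*205) = -140*(1 - 280) + (416 + 1640) = -140*(-279) + 2056 = 39060 + 2056 = 41116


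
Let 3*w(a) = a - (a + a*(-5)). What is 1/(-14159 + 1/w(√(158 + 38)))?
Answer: -70/991127 ≈ -7.0627e-5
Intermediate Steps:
w(a) = 5*a/3 (w(a) = (a - (a + a*(-5)))/3 = (a - (a - 5*a))/3 = (a - (-4)*a)/3 = (a + 4*a)/3 = (5*a)/3 = 5*a/3)
1/(-14159 + 1/w(√(158 + 38))) = 1/(-14159 + 1/(5*√(158 + 38)/3)) = 1/(-14159 + 1/(5*√196/3)) = 1/(-14159 + 1/((5/3)*14)) = 1/(-14159 + 1/(70/3)) = 1/(-14159 + 3/70) = 1/(-991127/70) = -70/991127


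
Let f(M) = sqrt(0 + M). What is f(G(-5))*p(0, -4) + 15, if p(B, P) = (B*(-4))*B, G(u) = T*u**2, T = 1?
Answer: 15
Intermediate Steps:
G(u) = u**2 (G(u) = 1*u**2 = u**2)
f(M) = sqrt(M)
p(B, P) = -4*B**2 (p(B, P) = (-4*B)*B = -4*B**2)
f(G(-5))*p(0, -4) + 15 = sqrt((-5)**2)*(-4*0**2) + 15 = sqrt(25)*(-4*0) + 15 = 5*0 + 15 = 0 + 15 = 15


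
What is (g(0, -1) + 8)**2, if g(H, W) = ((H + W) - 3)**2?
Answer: 576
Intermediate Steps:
g(H, W) = (-3 + H + W)**2
(g(0, -1) + 8)**2 = ((-3 + 0 - 1)**2 + 8)**2 = ((-4)**2 + 8)**2 = (16 + 8)**2 = 24**2 = 576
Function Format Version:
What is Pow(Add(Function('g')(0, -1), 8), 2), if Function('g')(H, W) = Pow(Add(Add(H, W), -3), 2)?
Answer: 576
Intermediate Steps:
Function('g')(H, W) = Pow(Add(-3, H, W), 2)
Pow(Add(Function('g')(0, -1), 8), 2) = Pow(Add(Pow(Add(-3, 0, -1), 2), 8), 2) = Pow(Add(Pow(-4, 2), 8), 2) = Pow(Add(16, 8), 2) = Pow(24, 2) = 576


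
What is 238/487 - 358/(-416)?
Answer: 136677/101296 ≈ 1.3493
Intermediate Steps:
238/487 - 358/(-416) = 238*(1/487) - 358*(-1/416) = 238/487 + 179/208 = 136677/101296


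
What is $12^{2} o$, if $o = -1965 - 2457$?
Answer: $-636768$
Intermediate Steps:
$o = -4422$ ($o = -1965 - 2457 = -4422$)
$12^{2} o = 12^{2} \left(-4422\right) = 144 \left(-4422\right) = -636768$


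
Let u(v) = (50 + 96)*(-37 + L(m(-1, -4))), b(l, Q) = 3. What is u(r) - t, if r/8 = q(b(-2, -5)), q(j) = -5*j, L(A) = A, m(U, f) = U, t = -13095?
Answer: 7547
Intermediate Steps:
r = -120 (r = 8*(-5*3) = 8*(-15) = -120)
u(v) = -5548 (u(v) = (50 + 96)*(-37 - 1) = 146*(-38) = -5548)
u(r) - t = -5548 - 1*(-13095) = -5548 + 13095 = 7547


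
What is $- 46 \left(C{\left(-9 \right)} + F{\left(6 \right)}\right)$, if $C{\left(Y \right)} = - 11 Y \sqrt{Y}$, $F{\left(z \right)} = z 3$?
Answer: $-828 - 13662 i \approx -828.0 - 13662.0 i$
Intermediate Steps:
$F{\left(z \right)} = 3 z$
$C{\left(Y \right)} = - 11 Y^{\frac{3}{2}}$
$- 46 \left(C{\left(-9 \right)} + F{\left(6 \right)}\right) = - 46 \left(- 11 \left(-9\right)^{\frac{3}{2}} + 3 \cdot 6\right) = - 46 \left(- 11 \left(- 27 i\right) + 18\right) = - 46 \left(297 i + 18\right) = - 46 \left(18 + 297 i\right) = -828 - 13662 i$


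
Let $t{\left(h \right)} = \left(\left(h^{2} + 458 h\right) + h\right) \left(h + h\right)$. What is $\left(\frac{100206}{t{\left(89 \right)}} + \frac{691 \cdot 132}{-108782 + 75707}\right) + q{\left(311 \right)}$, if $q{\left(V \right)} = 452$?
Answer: $\frac{21499627675943}{47856305700} \approx 449.25$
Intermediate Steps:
$t{\left(h \right)} = 2 h \left(h^{2} + 459 h\right)$ ($t{\left(h \right)} = \left(h^{2} + 459 h\right) 2 h = 2 h \left(h^{2} + 459 h\right)$)
$\left(\frac{100206}{t{\left(89 \right)}} + \frac{691 \cdot 132}{-108782 + 75707}\right) + q{\left(311 \right)} = \left(\frac{100206}{2 \cdot 89^{2} \left(459 + 89\right)} + \frac{691 \cdot 132}{-108782 + 75707}\right) + 452 = \left(\frac{100206}{2 \cdot 7921 \cdot 548} + \frac{91212}{-33075}\right) + 452 = \left(\frac{100206}{8681416} + 91212 \left(- \frac{1}{33075}\right)\right) + 452 = \left(100206 \cdot \frac{1}{8681416} - \frac{30404}{11025}\right) + 452 = \left(\frac{50103}{4340708} - \frac{30404}{11025}\right) + 452 = - \frac{131422500457}{47856305700} + 452 = \frac{21499627675943}{47856305700}$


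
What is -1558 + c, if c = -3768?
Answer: -5326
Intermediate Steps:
-1558 + c = -1558 - 3768 = -5326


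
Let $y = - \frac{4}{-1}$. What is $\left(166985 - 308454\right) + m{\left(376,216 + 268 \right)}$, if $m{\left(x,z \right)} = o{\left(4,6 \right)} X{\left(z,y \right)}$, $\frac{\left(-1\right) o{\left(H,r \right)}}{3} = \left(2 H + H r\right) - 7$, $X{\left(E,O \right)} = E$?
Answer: $-177769$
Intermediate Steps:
$y = 4$ ($y = \left(-4\right) \left(-1\right) = 4$)
$o{\left(H,r \right)} = 21 - 6 H - 3 H r$ ($o{\left(H,r \right)} = - 3 \left(\left(2 H + H r\right) - 7\right) = - 3 \left(-7 + 2 H + H r\right) = 21 - 6 H - 3 H r$)
$m{\left(x,z \right)} = - 75 z$ ($m{\left(x,z \right)} = \left(21 - 24 - 12 \cdot 6\right) z = \left(21 - 24 - 72\right) z = - 75 z$)
$\left(166985 - 308454\right) + m{\left(376,216 + 268 \right)} = \left(166985 - 308454\right) - 75 \left(216 + 268\right) = -141469 - 36300 = -177769$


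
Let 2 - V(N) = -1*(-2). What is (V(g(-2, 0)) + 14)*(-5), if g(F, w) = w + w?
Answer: -70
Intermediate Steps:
g(F, w) = 2*w
V(N) = 0 (V(N) = 2 - (-1)*(-2) = 2 - 1*2 = 2 - 2 = 0)
(V(g(-2, 0)) + 14)*(-5) = (0 + 14)*(-5) = 14*(-5) = -70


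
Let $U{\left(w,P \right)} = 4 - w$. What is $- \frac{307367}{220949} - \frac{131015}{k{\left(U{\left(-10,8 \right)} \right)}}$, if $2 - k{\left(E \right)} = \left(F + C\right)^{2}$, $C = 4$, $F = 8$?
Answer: $\frac{28903987121}{31374758} \approx 921.25$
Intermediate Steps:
$k{\left(E \right)} = -142$ ($k{\left(E \right)} = 2 - \left(8 + 4\right)^{2} = 2 - 12^{2} = 2 - 144 = -142$)
$- \frac{307367}{220949} - \frac{131015}{k{\left(U{\left(-10,8 \right)} \right)}} = - \frac{307367}{220949} - \frac{131015}{-142} = \left(-307367\right) \frac{1}{220949} - - \frac{131015}{142} = - \frac{307367}{220949} + \frac{131015}{142} = \frac{28903987121}{31374758}$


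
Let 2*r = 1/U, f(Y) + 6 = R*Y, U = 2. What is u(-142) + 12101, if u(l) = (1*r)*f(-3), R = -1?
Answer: 48401/4 ≈ 12100.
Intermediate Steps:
f(Y) = -6 - Y
r = ¼ (r = (½)/2 = (½)*(½) = ¼ ≈ 0.25000)
u(l) = -¾ (u(l) = (1*(¼))*(-6 - 1*(-3)) = (-6 + 3)/4 = (¼)*(-3) = -¾)
u(-142) + 12101 = -¾ + 12101 = 48401/4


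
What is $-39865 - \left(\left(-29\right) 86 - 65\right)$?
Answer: $-37306$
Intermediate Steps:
$-39865 - \left(\left(-29\right) 86 - 65\right) = -39865 - \left(-2494 - 65\right) = -39865 - -2559 = -39865 + 2559 = -37306$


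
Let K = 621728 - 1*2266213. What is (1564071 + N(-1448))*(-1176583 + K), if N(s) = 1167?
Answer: -4415642834184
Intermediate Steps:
K = -1644485 (K = 621728 - 2266213 = -1644485)
(1564071 + N(-1448))*(-1176583 + K) = (1564071 + 1167)*(-1176583 - 1644485) = 1565238*(-2821068) = -4415642834184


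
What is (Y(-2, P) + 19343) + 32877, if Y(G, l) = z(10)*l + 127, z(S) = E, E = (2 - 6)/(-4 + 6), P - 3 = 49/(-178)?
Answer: 4658398/89 ≈ 52342.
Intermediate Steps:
P = 485/178 (P = 3 + 49/(-178) = 3 + 49*(-1/178) = 3 - 49/178 = 485/178 ≈ 2.7247)
E = -2 (E = -4/2 = -4*1/2 = -2)
z(S) = -2
Y(G, l) = 127 - 2*l (Y(G, l) = -2*l + 127 = 127 - 2*l)
(Y(-2, P) + 19343) + 32877 = ((127 - 2*485/178) + 19343) + 32877 = ((127 - 485/89) + 19343) + 32877 = (10818/89 + 19343) + 32877 = 1732345/89 + 32877 = 4658398/89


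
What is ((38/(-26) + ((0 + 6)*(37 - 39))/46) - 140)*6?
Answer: -254250/299 ≈ -850.33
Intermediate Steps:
((38/(-26) + ((0 + 6)*(37 - 39))/46) - 140)*6 = ((38*(-1/26) + (6*(-2))*(1/46)) - 140)*6 = ((-19/13 - 12*1/46) - 140)*6 = ((-19/13 - 6/23) - 140)*6 = (-515/299 - 140)*6 = -42375/299*6 = -254250/299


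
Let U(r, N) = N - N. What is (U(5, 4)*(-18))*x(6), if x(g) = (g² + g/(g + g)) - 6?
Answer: 0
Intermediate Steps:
x(g) = -11/2 + g² (x(g) = (g² + g/((2*g))) - 6 = (g² + (1/(2*g))*g) - 6 = (g² + ½) - 6 = (½ + g²) - 6 = -11/2 + g²)
U(r, N) = 0
(U(5, 4)*(-18))*x(6) = (0*(-18))*(-11/2 + 6²) = 0*(-11/2 + 36) = 0*(61/2) = 0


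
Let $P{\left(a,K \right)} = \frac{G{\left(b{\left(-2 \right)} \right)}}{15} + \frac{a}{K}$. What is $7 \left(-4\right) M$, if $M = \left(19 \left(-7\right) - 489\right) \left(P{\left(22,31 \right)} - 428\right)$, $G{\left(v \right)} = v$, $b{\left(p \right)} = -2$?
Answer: $- \frac{3461464832}{465} \approx -7.444 \cdot 10^{6}$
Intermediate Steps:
$P{\left(a,K \right)} = - \frac{2}{15} + \frac{a}{K}$
$M = \frac{123623744}{465}$ ($M = \left(19 \left(-7\right) - 489\right) \left(\left(- \frac{2}{15} + \frac{22}{31}\right) - 428\right) = \left(-133 - 489\right) \left(\left(- \frac{2}{15} + 22 \cdot \frac{1}{31}\right) - 428\right) = - 622 \left(\left(- \frac{2}{15} + \frac{22}{31}\right) - 428\right) = - 622 \left(\frac{268}{465} - 428\right) = \left(-622\right) \left(- \frac{198752}{465}\right) = \frac{123623744}{465} \approx 2.6586 \cdot 10^{5}$)
$7 \left(-4\right) M = 7 \left(-4\right) \frac{123623744}{465} = \left(-28\right) \frac{123623744}{465} = - \frac{3461464832}{465}$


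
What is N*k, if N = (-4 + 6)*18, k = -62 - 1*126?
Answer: -6768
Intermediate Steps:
k = -188 (k = -62 - 126 = -188)
N = 36 (N = 2*18 = 36)
N*k = 36*(-188) = -6768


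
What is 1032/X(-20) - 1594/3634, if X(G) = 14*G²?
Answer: -323507/1271900 ≈ -0.25435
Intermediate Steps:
1032/X(-20) - 1594/3634 = 1032/((14*(-20)²)) - 1594/3634 = 1032/((14*400)) - 1594*1/3634 = 1032/5600 - 797/1817 = 1032*(1/5600) - 797/1817 = 129/700 - 797/1817 = -323507/1271900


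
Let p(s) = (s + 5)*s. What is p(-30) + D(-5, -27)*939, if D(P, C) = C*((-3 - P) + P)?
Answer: 76809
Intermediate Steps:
p(s) = s*(5 + s) (p(s) = (5 + s)*s = s*(5 + s))
D(P, C) = -3*C (D(P, C) = C*(-3) = -3*C)
p(-30) + D(-5, -27)*939 = -30*(5 - 30) - 3*(-27)*939 = -30*(-25) + 81*939 = 750 + 76059 = 76809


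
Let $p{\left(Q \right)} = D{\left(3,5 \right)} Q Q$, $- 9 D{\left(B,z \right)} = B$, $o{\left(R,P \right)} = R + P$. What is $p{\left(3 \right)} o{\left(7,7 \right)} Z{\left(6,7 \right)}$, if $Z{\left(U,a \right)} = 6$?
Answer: $-252$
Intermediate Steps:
$o{\left(R,P \right)} = P + R$
$D{\left(B,z \right)} = - \frac{B}{9}$
$p{\left(Q \right)} = - \frac{Q^{2}}{3}$ ($p{\left(Q \right)} = \left(- \frac{1}{9}\right) 3 Q Q = - \frac{Q}{3} Q = - \frac{Q^{2}}{3}$)
$p{\left(3 \right)} o{\left(7,7 \right)} Z{\left(6,7 \right)} = - \frac{3^{2}}{3} \left(7 + 7\right) 6 = \left(- \frac{1}{3}\right) 9 \cdot 14 \cdot 6 = \left(-3\right) 14 \cdot 6 = \left(-42\right) 6 = -252$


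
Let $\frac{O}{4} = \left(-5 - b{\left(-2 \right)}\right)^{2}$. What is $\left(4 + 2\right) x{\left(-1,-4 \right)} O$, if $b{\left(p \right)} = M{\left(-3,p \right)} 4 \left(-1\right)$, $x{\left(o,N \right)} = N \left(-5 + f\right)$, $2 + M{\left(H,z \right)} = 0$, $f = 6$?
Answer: $-16224$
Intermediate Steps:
$M{\left(H,z \right)} = -2$ ($M{\left(H,z \right)} = -2 + 0 = -2$)
$x{\left(o,N \right)} = N$ ($x{\left(o,N \right)} = N \left(-5 + 6\right) = N 1 = N$)
$b{\left(p \right)} = 8$ ($b{\left(p \right)} = \left(-2\right) 4 \left(-1\right) = \left(-8\right) \left(-1\right) = 8$)
$O = 676$ ($O = 4 \left(-5 - 8\right)^{2} = 4 \left(-13\right)^{2} = 4 \cdot 169 = 676$)
$\left(4 + 2\right) x{\left(-1,-4 \right)} O = \left(4 + 2\right) \left(-4\right) 676 = 6 \left(-4\right) 676 = \left(-24\right) 676 = -16224$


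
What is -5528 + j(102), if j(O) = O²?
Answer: 4876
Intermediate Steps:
-5528 + j(102) = -5528 + 102² = -5528 + 10404 = 4876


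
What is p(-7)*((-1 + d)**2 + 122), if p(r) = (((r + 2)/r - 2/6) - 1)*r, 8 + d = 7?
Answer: 546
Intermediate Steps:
d = -1 (d = -8 + 7 = -1)
p(r) = r*(-4/3 + (2 + r)/r) (p(r) = (((2 + r)/r - 2*1/6) - 1)*r = (((2 + r)/r - 1/3) - 1)*r = ((-1/3 + (2 + r)/r) - 1)*r = (-4/3 + (2 + r)/r)*r = r*(-4/3 + (2 + r)/r))
p(-7)*((-1 + d)**2 + 122) = (2 - 1/3*(-7))*((-1 - 1)**2 + 122) = (2 + 7/3)*((-2)**2 + 122) = 13*(4 + 122)/3 = (13/3)*126 = 546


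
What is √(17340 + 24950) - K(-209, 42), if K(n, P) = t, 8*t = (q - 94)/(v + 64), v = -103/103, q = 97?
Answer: -1/168 + √42290 ≈ 205.64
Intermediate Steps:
v = -1 (v = -103*1/103 = -1)
t = 1/168 (t = ((97 - 94)/(-1 + 64))/8 = (3/63)/8 = (3*(1/63))/8 = (⅛)*(1/21) = 1/168 ≈ 0.0059524)
K(n, P) = 1/168
√(17340 + 24950) - K(-209, 42) = √(17340 + 24950) - 1*1/168 = √42290 - 1/168 = -1/168 + √42290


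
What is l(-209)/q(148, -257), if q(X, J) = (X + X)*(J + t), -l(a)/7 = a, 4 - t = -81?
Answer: -1463/50912 ≈ -0.028736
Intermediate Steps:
t = 85 (t = 4 - 1*(-81) = 4 + 81 = 85)
l(a) = -7*a
q(X, J) = 2*X*(85 + J) (q(X, J) = (X + X)*(J + 85) = (2*X)*(85 + J) = 2*X*(85 + J))
l(-209)/q(148, -257) = (-7*(-209))/((2*148*(85 - 257))) = 1463/((2*148*(-172))) = 1463/(-50912) = 1463*(-1/50912) = -1463/50912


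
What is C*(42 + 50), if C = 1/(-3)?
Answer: -92/3 ≈ -30.667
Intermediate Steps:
C = -⅓ ≈ -0.33333
C*(42 + 50) = -(42 + 50)/3 = -⅓*92 = -92/3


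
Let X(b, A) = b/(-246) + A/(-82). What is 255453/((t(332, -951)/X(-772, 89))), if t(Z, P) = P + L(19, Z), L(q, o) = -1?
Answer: -43001255/78064 ≈ -550.85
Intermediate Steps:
X(b, A) = -A/82 - b/246 (X(b, A) = b*(-1/246) + A*(-1/82) = -b/246 - A/82 = -A/82 - b/246)
t(Z, P) = -1 + P (t(Z, P) = P - 1 = -1 + P)
255453/((t(332, -951)/X(-772, 89))) = 255453/(((-1 - 951)/(-1/82*89 - 1/246*(-772)))) = 255453/((-952/(-89/82 + 386/123))) = 255453/((-952/505/246)) = 255453/((-952*246/505)) = 255453/(-234192/505) = 255453*(-505/234192) = -43001255/78064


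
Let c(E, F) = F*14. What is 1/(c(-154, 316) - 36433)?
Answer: -1/32009 ≈ -3.1241e-5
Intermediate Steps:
c(E, F) = 14*F
1/(c(-154, 316) - 36433) = 1/(14*316 - 36433) = 1/(4424 - 36433) = 1/(-32009) = -1/32009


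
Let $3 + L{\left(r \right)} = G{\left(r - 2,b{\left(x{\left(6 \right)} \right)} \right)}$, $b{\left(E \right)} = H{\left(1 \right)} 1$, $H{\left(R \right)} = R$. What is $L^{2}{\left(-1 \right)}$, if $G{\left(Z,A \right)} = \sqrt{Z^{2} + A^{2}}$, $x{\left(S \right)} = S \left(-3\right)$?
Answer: $\left(3 - \sqrt{10}\right)^{2} \approx 0.026334$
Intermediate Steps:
$x{\left(S \right)} = - 3 S$
$b{\left(E \right)} = 1$ ($b{\left(E \right)} = 1 \cdot 1 = 1$)
$G{\left(Z,A \right)} = \sqrt{A^{2} + Z^{2}}$
$L{\left(r \right)} = -3 + \sqrt{1 + \left(-2 + r\right)^{2}}$ ($L{\left(r \right)} = -3 + \sqrt{1^{2} + \left(r - 2\right)^{2}} = -3 + \sqrt{1 + \left(-2 + r\right)^{2}}$)
$L^{2}{\left(-1 \right)} = \left(-3 + \sqrt{1 + \left(-2 - 1\right)^{2}}\right)^{2} = \left(-3 + \sqrt{1 + \left(-3\right)^{2}}\right)^{2} = \left(-3 + \sqrt{1 + 9}\right)^{2} = \left(-3 + \sqrt{10}\right)^{2}$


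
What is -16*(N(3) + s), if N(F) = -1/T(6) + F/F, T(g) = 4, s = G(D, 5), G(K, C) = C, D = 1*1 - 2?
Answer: -92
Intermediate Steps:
D = -1 (D = 1 - 2 = -1)
s = 5
N(F) = 3/4 (N(F) = -1/4 + F/F = -1*1/4 + 1 = -1/4 + 1 = 3/4)
-16*(N(3) + s) = -16*(3/4 + 5) = -16*23/4 = -92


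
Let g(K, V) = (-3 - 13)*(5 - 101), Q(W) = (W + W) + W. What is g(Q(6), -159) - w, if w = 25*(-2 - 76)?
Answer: 3486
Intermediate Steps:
Q(W) = 3*W (Q(W) = 2*W + W = 3*W)
g(K, V) = 1536 (g(K, V) = -16*(-96) = 1536)
w = -1950 (w = 25*(-78) = -1950)
g(Q(6), -159) - w = 1536 - 1*(-1950) = 1536 + 1950 = 3486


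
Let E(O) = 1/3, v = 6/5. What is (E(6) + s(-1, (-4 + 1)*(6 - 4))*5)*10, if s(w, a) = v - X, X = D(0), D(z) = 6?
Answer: -710/3 ≈ -236.67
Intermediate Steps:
X = 6
v = 6/5 (v = 6*(1/5) = 6/5 ≈ 1.2000)
E(O) = 1/3
s(w, a) = -24/5 (s(w, a) = 6/5 - 1*6 = 6/5 - 6 = -24/5)
(E(6) + s(-1, (-4 + 1)*(6 - 4))*5)*10 = (1/3 - 24/5*5)*10 = (1/3 - 24)*10 = -71/3*10 = -710/3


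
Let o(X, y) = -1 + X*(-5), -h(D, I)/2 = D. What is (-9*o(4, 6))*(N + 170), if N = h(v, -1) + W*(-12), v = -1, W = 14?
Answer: 756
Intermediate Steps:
h(D, I) = -2*D
o(X, y) = -1 - 5*X
N = -166 (N = -2*(-1) + 14*(-12) = 2 - 168 = -166)
(-9*o(4, 6))*(N + 170) = (-9*(-1 - 5*4))*(-166 + 170) = -9*(-1 - 20)*4 = -9*(-21)*4 = 189*4 = 756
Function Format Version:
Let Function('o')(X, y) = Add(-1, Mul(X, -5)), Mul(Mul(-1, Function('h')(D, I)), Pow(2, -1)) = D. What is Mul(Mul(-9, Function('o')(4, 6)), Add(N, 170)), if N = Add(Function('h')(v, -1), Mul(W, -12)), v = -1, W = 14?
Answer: 756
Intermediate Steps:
Function('h')(D, I) = Mul(-2, D)
Function('o')(X, y) = Add(-1, Mul(-5, X))
N = -166 (N = Add(Mul(-2, -1), Mul(14, -12)) = Add(2, -168) = -166)
Mul(Mul(-9, Function('o')(4, 6)), Add(N, 170)) = Mul(Mul(-9, Add(-1, Mul(-5, 4))), Add(-166, 170)) = Mul(Mul(-9, Add(-1, -20)), 4) = Mul(Mul(-9, -21), 4) = Mul(189, 4) = 756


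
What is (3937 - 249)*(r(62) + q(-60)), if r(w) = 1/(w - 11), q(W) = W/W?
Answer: 191776/51 ≈ 3760.3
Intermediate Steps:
q(W) = 1
r(w) = 1/(-11 + w)
(3937 - 249)*(r(62) + q(-60)) = (3937 - 249)*(1/(-11 + 62) + 1) = 3688*(1/51 + 1) = 3688*(52/51) = 191776/51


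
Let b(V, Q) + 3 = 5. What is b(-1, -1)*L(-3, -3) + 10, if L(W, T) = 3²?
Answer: 28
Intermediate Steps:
b(V, Q) = 2 (b(V, Q) = -3 + 5 = 2)
L(W, T) = 9
b(-1, -1)*L(-3, -3) + 10 = 2*9 + 10 = 18 + 10 = 28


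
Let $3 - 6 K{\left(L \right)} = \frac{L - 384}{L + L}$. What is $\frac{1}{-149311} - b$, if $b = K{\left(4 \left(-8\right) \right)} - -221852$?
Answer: $- \frac{397498282499}{1791732} \approx -2.2185 \cdot 10^{5}$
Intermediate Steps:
$K{\left(L \right)} = \frac{1}{2} - \frac{-384 + L}{12 L}$ ($K{\left(L \right)} = \frac{1}{2} - \frac{\left(L - 384\right) \frac{1}{L + L}}{6} = \frac{1}{2} - \frac{\left(-384 + L\right) \frac{1}{2 L}}{6} = \frac{1}{2} - \frac{\frac{1}{2} \frac{1}{L} \left(-384 + L\right)}{6} = \frac{1}{2} - \frac{-384 + L}{12 L}$)
$b = \frac{2662217}{12}$ ($b = \left(\frac{5}{12} + \frac{32}{4 \left(-8\right)}\right) - -221852 = \left(\frac{5}{12} + \frac{32}{-32}\right) + 221852 = \left(\frac{5}{12} + 32 \left(- \frac{1}{32}\right)\right) + 221852 = \left(\frac{5}{12} - 1\right) + 221852 = - \frac{7}{12} + 221852 = \frac{2662217}{12} \approx 2.2185 \cdot 10^{5}$)
$\frac{1}{-149311} - b = \frac{1}{-149311} - \frac{2662217}{12} = - \frac{1}{149311} - \frac{2662217}{12} = - \frac{397498282499}{1791732}$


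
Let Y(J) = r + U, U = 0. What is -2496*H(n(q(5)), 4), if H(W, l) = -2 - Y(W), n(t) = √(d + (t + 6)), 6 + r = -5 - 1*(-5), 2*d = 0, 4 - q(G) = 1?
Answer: -9984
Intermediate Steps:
q(G) = 3 (q(G) = 4 - 1*1 = 4 - 1 = 3)
d = 0 (d = (½)*0 = 0)
r = -6 (r = -6 + (-5 - 1*(-5)) = -6 + (-5 + 5) = -6 + 0 = -6)
Y(J) = -6 (Y(J) = -6 + 0 = -6)
n(t) = √(6 + t) (n(t) = √(0 + (t + 6)) = √(0 + (6 + t)) = √(6 + t))
H(W, l) = 4 (H(W, l) = -2 - 1*(-6) = -2 + 6 = 4)
-2496*H(n(q(5)), 4) = -2496*4 = -9984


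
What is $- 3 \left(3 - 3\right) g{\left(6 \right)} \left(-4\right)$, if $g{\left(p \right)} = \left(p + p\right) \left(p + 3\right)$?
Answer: $0$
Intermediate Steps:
$g{\left(p \right)} = 2 p \left(3 + p\right)$
$- 3 \left(3 - 3\right) g{\left(6 \right)} \left(-4\right) = - 3 \left(3 - 3\right) 2 \cdot 6 \left(3 + 6\right) \left(-4\right) = \left(-3\right) 0 \cdot 2 \cdot 6 \cdot 9 \left(-4\right) = 0 \cdot 108 \left(-4\right) = 0 \left(-4\right) = 0$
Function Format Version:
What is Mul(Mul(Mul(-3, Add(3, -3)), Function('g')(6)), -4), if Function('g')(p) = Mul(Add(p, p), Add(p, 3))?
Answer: 0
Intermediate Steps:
Function('g')(p) = Mul(2, p, Add(3, p)) (Function('g')(p) = Mul(Mul(2, p), Add(3, p)) = Mul(2, p, Add(3, p)))
Mul(Mul(Mul(-3, Add(3, -3)), Function('g')(6)), -4) = Mul(Mul(Mul(-3, Add(3, -3)), Mul(2, 6, Add(3, 6))), -4) = Mul(Mul(Mul(-3, 0), Mul(2, 6, 9)), -4) = Mul(Mul(0, 108), -4) = Mul(0, -4) = 0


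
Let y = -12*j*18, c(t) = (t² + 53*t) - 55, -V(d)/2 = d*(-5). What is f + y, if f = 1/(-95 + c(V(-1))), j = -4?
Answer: 501119/580 ≈ 864.00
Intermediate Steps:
V(d) = 10*d (V(d) = -2*d*(-5) = -(-10)*d = 10*d)
c(t) = -55 + t² + 53*t
y = 864 (y = -12*(-4)*18 = 48*18 = 864)
f = -1/580 (f = 1/(-95 + (-55 + (10*(-1))² + 53*(10*(-1)))) = 1/(-95 + (-55 + (-10)² + 53*(-10))) = 1/(-95 + (-55 + 100 - 530)) = 1/(-95 - 485) = 1/(-580) = -1/580 ≈ -0.0017241)
f + y = -1/580 + 864 = 501119/580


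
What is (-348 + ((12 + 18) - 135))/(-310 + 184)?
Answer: 151/42 ≈ 3.5952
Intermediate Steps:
(-348 + ((12 + 18) - 135))/(-310 + 184) = (-348 + (30 - 135))/(-126) = (-348 - 105)*(-1/126) = -453*(-1/126) = 151/42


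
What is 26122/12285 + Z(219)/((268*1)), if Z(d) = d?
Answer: 9691111/3292380 ≈ 2.9435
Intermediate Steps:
26122/12285 + Z(219)/((268*1)) = 26122/12285 + 219/((268*1)) = 26122*(1/12285) + 219/268 = 26122/12285 + 219*(1/268) = 26122/12285 + 219/268 = 9691111/3292380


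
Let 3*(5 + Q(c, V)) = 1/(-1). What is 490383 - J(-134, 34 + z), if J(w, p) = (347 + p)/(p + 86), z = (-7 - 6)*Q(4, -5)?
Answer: 278536193/568 ≈ 4.9038e+5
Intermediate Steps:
Q(c, V) = -16/3 (Q(c, V) = -5 + (⅓)/(-1) = -5 + (⅓)*(-1) = -5 - ⅓ = -16/3)
z = 208/3 (z = (-7 - 6)*(-16/3) = -13*(-16/3) = 208/3 ≈ 69.333)
J(w, p) = (347 + p)/(86 + p)
490383 - J(-134, 34 + z) = 490383 - (347 + (34 + 208/3))/(86 + (34 + 208/3)) = 490383 - (347 + 310/3)/(86 + 310/3) = 490383 - 1351/(568/3*3) = 490383 - 3*1351/(568*3) = 490383 - 1*1351/568 = 490383 - 1351/568 = 278536193/568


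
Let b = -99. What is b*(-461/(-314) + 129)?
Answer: -4055733/314 ≈ -12916.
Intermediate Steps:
b*(-461/(-314) + 129) = -99*(-461/(-314) + 129) = -99*(-461*(-1/314) + 129) = -99*(461/314 + 129) = -99*40967/314 = -4055733/314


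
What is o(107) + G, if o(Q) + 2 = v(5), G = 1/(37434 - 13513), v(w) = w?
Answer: 71764/23921 ≈ 3.0000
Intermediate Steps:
G = 1/23921 ≈ 4.1804e-5
o(Q) = 3 (o(Q) = -2 + 5 = 3)
o(107) + G = 3 + 1/23921 = 71764/23921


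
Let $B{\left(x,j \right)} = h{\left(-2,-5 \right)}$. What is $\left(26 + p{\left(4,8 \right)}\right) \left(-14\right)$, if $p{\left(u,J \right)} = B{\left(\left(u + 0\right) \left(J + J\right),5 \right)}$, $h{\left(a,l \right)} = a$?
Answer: $-336$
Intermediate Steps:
$B{\left(x,j \right)} = -2$
$p{\left(u,J \right)} = -2$
$\left(26 + p{\left(4,8 \right)}\right) \left(-14\right) = \left(26 - 2\right) \left(-14\right) = 24 \left(-14\right) = -336$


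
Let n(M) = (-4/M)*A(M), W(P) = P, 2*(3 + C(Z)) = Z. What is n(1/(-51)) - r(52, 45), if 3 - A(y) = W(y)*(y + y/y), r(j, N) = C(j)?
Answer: 30239/51 ≈ 592.92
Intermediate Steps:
C(Z) = -3 + Z/2
r(j, N) = -3 + j/2
A(y) = 3 - y*(1 + y) (A(y) = 3 - y*(y + y/y) = 3 - y*(y + 1) = 3 - y*(1 + y))
n(M) = -4*(3 - M - M²)/M (n(M) = (-4/M)*(3 - M - M²) = -4*(3 - M - M²)/M)
n(1/(-51)) - r(52, 45) = (4 - 12/(1/(-51)) + 4/(-51)) - (-3 + (½)*52) = (4 - 12/(-1/51) + 4*(-1/51)) - (-3 + 26) = (4 - 12*(-51) - 4/51) - 1*23 = (4 + 612 - 4/51) - 23 = 31412/51 - 23 = 30239/51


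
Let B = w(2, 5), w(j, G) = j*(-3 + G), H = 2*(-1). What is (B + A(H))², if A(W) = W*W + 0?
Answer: 64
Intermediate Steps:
H = -2
B = 4 (B = 2*(-3 + 5) = 2*2 = 4)
A(W) = W² (A(W) = W² + 0 = W²)
(B + A(H))² = (4 + (-2)²)² = (4 + 4)² = 8² = 64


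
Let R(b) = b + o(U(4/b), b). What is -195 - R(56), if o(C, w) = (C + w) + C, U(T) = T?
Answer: -2150/7 ≈ -307.14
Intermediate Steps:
o(C, w) = w + 2*C
R(b) = 2*b + 8/b (R(b) = b + (b + 2*(4/b)) = b + (b + 8/b) = 2*b + 8/b)
-195 - R(56) = -195 - (2*56 + 8/56) = -195 - (112 + 8*(1/56)) = -195 - (112 + 1/7) = -195 - 1*785/7 = -195 - 785/7 = -2150/7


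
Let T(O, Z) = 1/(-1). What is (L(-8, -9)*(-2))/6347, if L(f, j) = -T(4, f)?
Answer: -2/6347 ≈ -0.00031511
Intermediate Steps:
T(O, Z) = -1 (T(O, Z) = 1*(-1) = -1)
L(f, j) = 1 (L(f, j) = -1*(-1) = 1)
(L(-8, -9)*(-2))/6347 = (1*(-2))/6347 = -2*1/6347 = -2/6347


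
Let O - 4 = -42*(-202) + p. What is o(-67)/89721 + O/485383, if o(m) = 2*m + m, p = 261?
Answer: 229135682/14516349381 ≈ 0.015785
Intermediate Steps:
O = 8749 (O = 4 + (-42*(-202) + 261) = 4 + (8484 + 261) = 4 + 8745 = 8749)
o(m) = 3*m
o(-67)/89721 + O/485383 = (3*(-67))/89721 + 8749/485383 = -201*1/89721 + 8749*(1/485383) = -67/29907 + 8749/485383 = 229135682/14516349381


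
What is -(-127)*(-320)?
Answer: -40640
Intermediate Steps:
-(-127)*(-320) = -1*40640 = -40640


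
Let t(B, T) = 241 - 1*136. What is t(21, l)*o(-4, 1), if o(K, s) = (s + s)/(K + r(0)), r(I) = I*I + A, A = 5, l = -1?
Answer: 210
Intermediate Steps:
r(I) = 5 + I**2 (r(I) = I*I + 5 = I**2 + 5 = 5 + I**2)
o(K, s) = 2*s/(5 + K) (o(K, s) = (s + s)/(K + (5 + 0**2)) = (2*s)/(K + (5 + 0)) = (2*s)/(K + 5) = (2*s)/(5 + K) = 2*s/(5 + K))
t(B, T) = 105 (t(B, T) = 241 - 136 = 105)
t(21, l)*o(-4, 1) = 105*(2*1/(5 - 4)) = 105*(2*1/1) = 105*(2*1*1) = 105*2 = 210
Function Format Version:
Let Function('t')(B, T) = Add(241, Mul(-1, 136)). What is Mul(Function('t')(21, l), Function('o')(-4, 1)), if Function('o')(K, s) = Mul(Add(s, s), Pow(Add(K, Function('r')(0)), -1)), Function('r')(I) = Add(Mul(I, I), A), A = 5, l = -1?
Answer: 210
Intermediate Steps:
Function('r')(I) = Add(5, Pow(I, 2)) (Function('r')(I) = Add(Mul(I, I), 5) = Add(Pow(I, 2), 5) = Add(5, Pow(I, 2)))
Function('o')(K, s) = Mul(2, s, Pow(Add(5, K), -1)) (Function('o')(K, s) = Mul(Add(s, s), Pow(Add(K, Add(5, Pow(0, 2))), -1)) = Mul(Mul(2, s), Pow(Add(K, Add(5, 0)), -1)) = Mul(Mul(2, s), Pow(Add(K, 5), -1)) = Mul(Mul(2, s), Pow(Add(5, K), -1)) = Mul(2, s, Pow(Add(5, K), -1)))
Function('t')(B, T) = 105 (Function('t')(B, T) = Add(241, -136) = 105)
Mul(Function('t')(21, l), Function('o')(-4, 1)) = Mul(105, Mul(2, 1, Pow(Add(5, -4), -1))) = Mul(105, Mul(2, 1, Pow(1, -1))) = Mul(105, Mul(2, 1, 1)) = Mul(105, 2) = 210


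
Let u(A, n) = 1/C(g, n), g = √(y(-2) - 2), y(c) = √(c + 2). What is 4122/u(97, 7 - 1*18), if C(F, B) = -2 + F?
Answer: -8244 + 4122*I*√2 ≈ -8244.0 + 5829.4*I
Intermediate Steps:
y(c) = √(2 + c)
g = I*√2 (g = √(√(2 - 2) - 2) = √(√0 - 2) = √(0 - 2) = √(-2) = I*√2 ≈ 1.4142*I)
u(A, n) = 1/(-2 + I*√2)
4122/u(97, 7 - 1*18) = 4122/(-⅓ - I*√2/6)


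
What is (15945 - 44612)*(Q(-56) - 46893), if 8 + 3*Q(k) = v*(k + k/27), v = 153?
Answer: 12863370239/9 ≈ 1.4293e+9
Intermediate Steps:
Q(k) = -8/3 + 476*k/9 (Q(k) = -8/3 + (153*(k + k/27))/3 = -8/3 + (153*(28*k/27))/3 = -8/3 + (476*k/3)/3 = -8/3 + 476*k/9)
(15945 - 44612)*(Q(-56) - 46893) = (15945 - 44612)*((-8/3 + (476/9)*(-56)) - 46893) = -28667*((-8/3 - 26656/9) - 46893) = -28667*(-26680/9 - 46893) = -28667*(-448717/9) = 12863370239/9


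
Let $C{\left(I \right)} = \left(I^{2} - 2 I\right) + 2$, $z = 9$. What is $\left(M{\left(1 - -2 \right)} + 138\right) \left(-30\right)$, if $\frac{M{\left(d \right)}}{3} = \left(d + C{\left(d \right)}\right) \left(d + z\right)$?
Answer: $-12780$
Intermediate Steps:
$C{\left(I \right)} = 2 + I^{2} - 2 I$
$M{\left(d \right)} = 3 \left(9 + d\right) \left(2 + d^{2} - d\right)$ ($M{\left(d \right)} = 3 \left(d + \left(2 + d^{2} - 2 d\right)\right) \left(d + 9\right) = 3 \left(2 + d^{2} - d\right) \left(9 + d\right) = 3 \left(9 + d\right) \left(2 + d^{2} - d\right)$)
$\left(M{\left(1 - -2 \right)} + 138\right) \left(-30\right) = \left(\left(54 - 21 \left(1 - -2\right) + 3 \left(1 - -2\right)^{3} + 24 \left(1 - -2\right)^{2}\right) + 138\right) \left(-30\right) = \left(\left(54 - 21 \left(1 + 2\right) + 3 \left(1 + 2\right)^{3} + 24 \left(1 + 2\right)^{2}\right) + 138\right) \left(-30\right) = \left(\left(54 - 63 + 3 \cdot 3^{3} + 24 \cdot 3^{2}\right) + 138\right) \left(-30\right) = \left(\left(54 - 63 + 3 \cdot 27 + 24 \cdot 9\right) + 138\right) \left(-30\right) = \left(\left(54 - 63 + 81 + 216\right) + 138\right) \left(-30\right) = \left(288 + 138\right) \left(-30\right) = 426 \left(-30\right) = -12780$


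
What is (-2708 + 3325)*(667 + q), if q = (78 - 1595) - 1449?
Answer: -1418483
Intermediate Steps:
q = -2966 (q = -1517 - 1449 = -2966)
(-2708 + 3325)*(667 + q) = (-2708 + 3325)*(667 - 2966) = 617*(-2299) = -1418483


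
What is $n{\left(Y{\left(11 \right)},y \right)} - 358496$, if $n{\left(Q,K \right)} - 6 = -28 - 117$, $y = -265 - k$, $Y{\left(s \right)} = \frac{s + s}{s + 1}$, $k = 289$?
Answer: $-358635$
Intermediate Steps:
$Y{\left(s \right)} = \frac{2 s}{1 + s}$
$y = -554$ ($y = -265 - 289 = -554$)
$n{\left(Q,K \right)} = -139$ ($n{\left(Q,K \right)} = 6 - 145 = -139$)
$n{\left(Y{\left(11 \right)},y \right)} - 358496 = -139 - 358496 = -358635$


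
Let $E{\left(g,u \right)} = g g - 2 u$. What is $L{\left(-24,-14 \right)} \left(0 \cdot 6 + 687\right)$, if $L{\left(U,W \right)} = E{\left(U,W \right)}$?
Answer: $414948$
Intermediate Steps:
$E{\left(g,u \right)} = g^{2} - 2 u$
$L{\left(U,W \right)} = U^{2} - 2 W$
$L{\left(-24,-14 \right)} \left(0 \cdot 6 + 687\right) = \left(\left(-24\right)^{2} - -28\right) \left(0 \cdot 6 + 687\right) = \left(576 + 28\right) \left(0 + 687\right) = 604 \cdot 687 = 414948$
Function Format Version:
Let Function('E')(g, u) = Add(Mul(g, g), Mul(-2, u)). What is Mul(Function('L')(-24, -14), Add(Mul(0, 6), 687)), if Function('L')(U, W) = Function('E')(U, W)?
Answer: 414948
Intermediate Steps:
Function('E')(g, u) = Add(Pow(g, 2), Mul(-2, u))
Function('L')(U, W) = Add(Pow(U, 2), Mul(-2, W))
Mul(Function('L')(-24, -14), Add(Mul(0, 6), 687)) = Mul(Add(Pow(-24, 2), Mul(-2, -14)), Add(Mul(0, 6), 687)) = Mul(Add(576, 28), Add(0, 687)) = Mul(604, 687) = 414948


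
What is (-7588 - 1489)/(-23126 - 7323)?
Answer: 9077/30449 ≈ 0.29811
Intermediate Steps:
(-7588 - 1489)/(-23126 - 7323) = -9077/(-30449) = -9077*(-1/30449) = 9077/30449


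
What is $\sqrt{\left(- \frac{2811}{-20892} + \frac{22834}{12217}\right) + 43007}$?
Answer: $\frac{\sqrt{77829826519745040937}}{42539594} \approx 207.39$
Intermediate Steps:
$\sqrt{\left(- \frac{2811}{-20892} + \frac{22834}{12217}\right) + 43007} = \sqrt{\left(\left(-2811\right) \left(- \frac{1}{20892}\right) + 22834 \cdot \frac{1}{12217}\right) + 43007} = \sqrt{\left(\frac{937}{6964} + \frac{22834}{12217}\right) + 43007} = \sqrt{\frac{170463305}{85079188} + 43007} = \sqrt{\frac{3659171101621}{85079188}} = \frac{\sqrt{77829826519745040937}}{42539594}$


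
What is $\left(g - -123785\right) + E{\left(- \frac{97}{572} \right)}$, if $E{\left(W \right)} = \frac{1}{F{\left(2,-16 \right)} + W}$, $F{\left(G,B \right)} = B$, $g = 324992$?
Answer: $\frac{4150737901}{9249} \approx 4.4878 \cdot 10^{5}$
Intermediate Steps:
$E{\left(W \right)} = \frac{1}{-16 + W}$
$\left(g - -123785\right) + E{\left(- \frac{97}{572} \right)} = \left(324992 - -123785\right) + \frac{1}{-16 - \frac{97}{572}} = \left(324992 + \left(-27211 + 150996\right)\right) + \frac{1}{-16 - \frac{97}{572}} = \left(324992 + 123785\right) + \frac{1}{-16 - \frac{97}{572}} = 448777 + \frac{1}{- \frac{9249}{572}} = 448777 - \frac{572}{9249} = \frac{4150737901}{9249}$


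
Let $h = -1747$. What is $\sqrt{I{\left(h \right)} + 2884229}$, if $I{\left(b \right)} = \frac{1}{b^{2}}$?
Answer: $\frac{3 \sqrt{978076985118}}{1747} \approx 1698.3$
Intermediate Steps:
$I{\left(b \right)} = \frac{1}{b^{2}}$
$\sqrt{I{\left(h \right)} + 2884229} = \sqrt{\frac{1}{3052009} + 2884229} = \sqrt{\frac{8802692866062}{3052009}} = \frac{3 \sqrt{978076985118}}{1747}$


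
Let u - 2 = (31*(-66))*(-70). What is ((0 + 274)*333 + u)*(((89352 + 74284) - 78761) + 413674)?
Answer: 116891792736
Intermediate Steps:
u = 143222 (u = 2 + (31*(-66))*(-70) = 2 - 2046*(-70) = 2 + 143220 = 143222)
((0 + 274)*333 + u)*(((89352 + 74284) - 78761) + 413674) = ((0 + 274)*333 + 143222)*(((89352 + 74284) - 78761) + 413674) = (274*333 + 143222)*((163636 - 78761) + 413674) = (91242 + 143222)*(84875 + 413674) = 234464*498549 = 116891792736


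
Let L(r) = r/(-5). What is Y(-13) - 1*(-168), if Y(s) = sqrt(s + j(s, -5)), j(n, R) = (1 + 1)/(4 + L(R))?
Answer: 168 + 3*I*sqrt(35)/5 ≈ 168.0 + 3.5496*I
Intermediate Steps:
L(r) = -r/5 (L(r) = r*(-1/5) = -r/5)
j(n, R) = 2/(4 - R/5) (j(n, R) = (1 + 1)/(4 - R/5) = 2/(4 - R/5))
Y(s) = sqrt(2/5 + s) (Y(s) = sqrt(s - 10/(-20 - 5)) = sqrt(s - 10/(-25)) = sqrt(s - 10*(-1/25)) = sqrt(s + 2/5) = sqrt(2/5 + s))
Y(-13) - 1*(-168) = sqrt(10 + 25*(-13))/5 - 1*(-168) = sqrt(10 - 325)/5 + 168 = sqrt(-315)/5 + 168 = (3*I*sqrt(35))/5 + 168 = 3*I*sqrt(35)/5 + 168 = 168 + 3*I*sqrt(35)/5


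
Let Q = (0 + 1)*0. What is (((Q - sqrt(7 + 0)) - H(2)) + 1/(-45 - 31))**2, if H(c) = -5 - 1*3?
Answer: 408881/5776 - 607*sqrt(7)/38 ≈ 28.527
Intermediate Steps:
Q = 0 (Q = 1*0 = 0)
H(c) = -8 (H(c) = -5 - 3 = -8)
(((Q - sqrt(7 + 0)) - H(2)) + 1/(-45 - 31))**2 = (((0 - sqrt(7 + 0)) - 1*(-8)) + 1/(-45 - 31))**2 = (((0 - sqrt(7)) + 8) + 1/(-76))**2 = ((-sqrt(7) + 8) - 1/76)**2 = ((8 - sqrt(7)) - 1/76)**2 = (607/76 - sqrt(7))**2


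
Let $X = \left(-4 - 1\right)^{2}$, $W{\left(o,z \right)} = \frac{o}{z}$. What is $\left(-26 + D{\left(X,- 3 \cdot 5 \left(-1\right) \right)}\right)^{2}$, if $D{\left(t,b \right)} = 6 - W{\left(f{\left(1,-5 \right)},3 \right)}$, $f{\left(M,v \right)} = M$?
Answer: $\frac{3721}{9} \approx 413.44$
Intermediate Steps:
$X = 25$ ($X = \left(-5\right)^{2} = 25$)
$D{\left(t,b \right)} = \frac{17}{3}$ ($D{\left(t,b \right)} = 6 - 1 \cdot \frac{1}{3} = 6 - \frac{1}{3} = \frac{17}{3}$)
$\left(-26 + D{\left(X,- 3 \cdot 5 \left(-1\right) \right)}\right)^{2} = \left(-26 + \frac{17}{3}\right)^{2} = \left(- \frac{61}{3}\right)^{2} = \frac{3721}{9}$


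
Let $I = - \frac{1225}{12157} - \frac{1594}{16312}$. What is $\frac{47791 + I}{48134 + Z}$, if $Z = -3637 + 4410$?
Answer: $\frac{4738577064943}{4849250926244} \approx 0.97718$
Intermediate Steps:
$Z = 773$
$I = - \frac{19680229}{99152492}$ ($I = \left(-1225\right) \frac{1}{12157} - \frac{797}{8156} = - \frac{1225}{12157} - \frac{797}{8156} = - \frac{19680229}{99152492} \approx -0.19848$)
$\frac{47791 + I}{48134 + Z} = \frac{47791 - \frac{19680229}{99152492}}{48134 + 773} = \frac{4738577064943}{99152492 \cdot 48907} = \frac{4738577064943}{99152492} \cdot \frac{1}{48907} = \frac{4738577064943}{4849250926244}$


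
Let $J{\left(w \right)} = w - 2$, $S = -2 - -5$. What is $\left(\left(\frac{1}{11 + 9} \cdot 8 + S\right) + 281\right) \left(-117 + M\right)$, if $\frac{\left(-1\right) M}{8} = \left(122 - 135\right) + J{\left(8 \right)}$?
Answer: $- \frac{86742}{5} \approx -17348.0$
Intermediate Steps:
$S = 3$ ($S = -2 + 5 = 3$)
$J{\left(w \right)} = -2 + w$
$M = 56$ ($M = - 8 \left(\left(122 - 135\right) + \left(-2 + 8\right)\right) = - 8 \left(-13 + 6\right) = \left(-8\right) \left(-7\right) = 56$)
$\left(\left(\frac{1}{11 + 9} \cdot 8 + S\right) + 281\right) \left(-117 + M\right) = \left(\left(\frac{1}{11 + 9} \cdot 8 + 3\right) + 281\right) \left(-117 + 56\right) = \left(\left(\frac{1}{20} \cdot 8 + 3\right) + 281\right) \left(-61\right) = \left(\left(\frac{2}{5} + 3\right) + 281\right) \left(-61\right) = \left(\frac{17}{5} + 281\right) \left(-61\right) = \frac{1422}{5} \left(-61\right) = - \frac{86742}{5}$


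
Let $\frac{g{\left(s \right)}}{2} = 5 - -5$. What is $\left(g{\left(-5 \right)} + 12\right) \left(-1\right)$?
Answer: $-32$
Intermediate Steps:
$g{\left(s \right)} = 20$ ($g{\left(s \right)} = 2 \left(5 - -5\right) = 2 \left(5 + 5\right) = 2 \cdot 10 = 20$)
$\left(g{\left(-5 \right)} + 12\right) \left(-1\right) = \left(20 + 12\right) \left(-1\right) = 32 \left(-1\right) = -32$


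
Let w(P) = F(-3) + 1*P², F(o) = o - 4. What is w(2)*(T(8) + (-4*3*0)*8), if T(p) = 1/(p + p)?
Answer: -3/16 ≈ -0.18750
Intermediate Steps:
T(p) = 1/(2*p)
F(o) = -4 + o
w(P) = -7 + P² (w(P) = (-4 - 3) + 1*P² = -7 + P²)
w(2)*(T(8) + (-4*3*0)*8) = (-7 + 2²)*((½)/8 + (-4*3*0)*8) = (-7 + 4)*((½)*(⅛) - 12*0*8) = -3*(1/16 + 0*8) = -3*(1/16 + 0) = -3*1/16 = -3/16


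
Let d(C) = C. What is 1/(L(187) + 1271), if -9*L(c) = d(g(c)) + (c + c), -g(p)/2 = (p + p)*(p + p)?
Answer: 1/32313 ≈ 3.0947e-5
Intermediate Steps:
g(p) = -8*p² (g(p) = -2*(p + p)*(p + p) = -2*2*p*2*p = -8*p²)
L(c) = -2*c/9 + 8*c²/9 (L(c) = -(-8*c² + (c + c))/9 = -(-8*c² + 2*c)/9 = -2*c/9 + 8*c²/9)
1/(L(187) + 1271) = 1/((2/9)*187*(-1 + 4*187) + 1271) = 1/((2/9)*187*(-1 + 748) + 1271) = 1/((2/9)*187*747 + 1271) = 1/(31042 + 1271) = 1/32313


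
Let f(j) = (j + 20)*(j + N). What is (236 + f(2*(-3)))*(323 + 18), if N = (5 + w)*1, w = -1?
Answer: 70928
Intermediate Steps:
N = 4 (N = (5 - 1)*1 = 4*1 = 4)
f(j) = (4 + j)*(20 + j) (f(j) = (j + 20)*(j + 4) = (20 + j)*(4 + j) = (4 + j)*(20 + j))
(236 + f(2*(-3)))*(323 + 18) = (236 + (80 + (2*(-3))² + 24*(2*(-3))))*(323 + 18) = (236 + (80 + (-6)² + 24*(-6)))*341 = (236 + (80 + 36 - 144))*341 = (236 - 28)*341 = 208*341 = 70928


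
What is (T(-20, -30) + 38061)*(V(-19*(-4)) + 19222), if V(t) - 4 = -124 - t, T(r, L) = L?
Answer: 723577806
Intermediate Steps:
V(t) = -120 - t (V(t) = 4 + (-124 - t) = -120 - t)
(T(-20, -30) + 38061)*(V(-19*(-4)) + 19222) = (-30 + 38061)*((-120 - (-19)*(-4)) + 19222) = 38031*((-120 - 1*76) + 19222) = 38031*((-120 - 76) + 19222) = 38031*(-196 + 19222) = 38031*19026 = 723577806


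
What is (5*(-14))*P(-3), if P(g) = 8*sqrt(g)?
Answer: -560*I*sqrt(3) ≈ -969.95*I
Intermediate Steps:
(5*(-14))*P(-3) = (5*(-14))*(8*sqrt(-3)) = -560*I*sqrt(3)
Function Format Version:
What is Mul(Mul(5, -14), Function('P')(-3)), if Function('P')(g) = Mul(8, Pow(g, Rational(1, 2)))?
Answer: Mul(-560, I, Pow(3, Rational(1, 2))) ≈ Mul(-969.95, I)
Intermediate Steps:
Mul(Mul(5, -14), Function('P')(-3)) = Mul(Mul(5, -14), Mul(8, Pow(-3, Rational(1, 2)))) = Mul(-70, Mul(8, Mul(I, Pow(3, Rational(1, 2))))) = Mul(-70, Mul(8, I, Pow(3, Rational(1, 2)))) = Mul(-560, I, Pow(3, Rational(1, 2)))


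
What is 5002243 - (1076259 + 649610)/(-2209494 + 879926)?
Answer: 6650823946893/1329568 ≈ 5.0022e+6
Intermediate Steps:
5002243 - (1076259 + 649610)/(-2209494 + 879926) = 5002243 - 1725869/(-1329568) = 5002243 - 1725869*(-1)/1329568 = 5002243 - 1*(-1725869/1329568) = 5002243 + 1725869/1329568 = 6650823946893/1329568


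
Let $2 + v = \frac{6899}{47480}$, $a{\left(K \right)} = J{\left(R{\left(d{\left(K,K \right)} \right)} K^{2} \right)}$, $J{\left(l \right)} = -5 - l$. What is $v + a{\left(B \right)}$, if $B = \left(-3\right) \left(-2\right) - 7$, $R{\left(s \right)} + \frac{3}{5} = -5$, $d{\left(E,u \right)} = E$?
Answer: $- \frac{59573}{47480} \approx -1.2547$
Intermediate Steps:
$R{\left(s \right)} = - \frac{28}{5}$ ($R{\left(s \right)} = - \frac{3}{5} - 5 = - \frac{28}{5}$)
$B = -1$ ($B = 6 - 7 = -1$)
$a{\left(K \right)} = -5 + \frac{28 K^{2}}{5}$ ($a{\left(K \right)} = -5 - - \frac{28 K^{2}}{5} = -5 + \frac{28 K^{2}}{5}$)
$v = - \frac{88061}{47480}$ ($v = -2 + \frac{6899}{47480} = - \frac{88061}{47480} \approx -1.8547$)
$v + a{\left(B \right)} = - \frac{88061}{47480} - \left(5 - \frac{28 \left(-1\right)^{2}}{5}\right) = - \frac{88061}{47480} + \left(-5 + \frac{28}{5} \cdot 1\right) = - \frac{88061}{47480} + \left(-5 + \frac{28}{5}\right) = - \frac{88061}{47480} + \frac{3}{5} = - \frac{59573}{47480}$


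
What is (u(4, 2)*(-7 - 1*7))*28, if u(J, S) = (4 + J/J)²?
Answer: -9800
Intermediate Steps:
u(J, S) = 25 (u(J, S) = (4 + 1)² = 5² = 25)
(u(4, 2)*(-7 - 1*7))*28 = (25*(-7 - 1*7))*28 = (25*(-7 - 7))*28 = (25*(-14))*28 = -350*28 = -9800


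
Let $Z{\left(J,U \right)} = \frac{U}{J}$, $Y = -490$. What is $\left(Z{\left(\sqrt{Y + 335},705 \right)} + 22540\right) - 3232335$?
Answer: $-3209795 - \frac{141 i \sqrt{155}}{31} \approx -3.2098 \cdot 10^{6} - 56.627 i$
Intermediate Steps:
$\left(Z{\left(\sqrt{Y + 335},705 \right)} + 22540\right) - 3232335 = \left(\frac{705}{\sqrt{-490 + 335}} + 22540\right) - 3232335 = \left(\frac{705}{\sqrt{-155}} + 22540\right) - 3232335 = \left(\frac{705}{i \sqrt{155}} + 22540\right) - 3232335 = \left(705 \left(- \frac{i \sqrt{155}}{155}\right) + 22540\right) - 3232335 = \left(- \frac{141 i \sqrt{155}}{31} + 22540\right) - 3232335 = \left(22540 - \frac{141 i \sqrt{155}}{31}\right) - 3232335 = -3209795 - \frac{141 i \sqrt{155}}{31}$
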